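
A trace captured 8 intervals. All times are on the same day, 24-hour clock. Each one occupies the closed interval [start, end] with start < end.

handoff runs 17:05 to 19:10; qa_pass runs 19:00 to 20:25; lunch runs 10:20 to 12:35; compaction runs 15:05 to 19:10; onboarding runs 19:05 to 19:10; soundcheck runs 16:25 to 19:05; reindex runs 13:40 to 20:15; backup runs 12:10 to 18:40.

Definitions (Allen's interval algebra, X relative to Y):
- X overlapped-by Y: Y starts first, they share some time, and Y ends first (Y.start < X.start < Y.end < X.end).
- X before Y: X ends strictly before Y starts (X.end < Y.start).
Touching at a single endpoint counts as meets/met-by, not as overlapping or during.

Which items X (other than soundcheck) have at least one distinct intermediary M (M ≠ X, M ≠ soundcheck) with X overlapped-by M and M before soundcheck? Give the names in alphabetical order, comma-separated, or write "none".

Target soundcheck = [16:25, 19:05].
Intermediaries M with M before soundcheck: lunch.
Via lunch — items with X overlapped-by lunch: backup.
Union: backup.

backup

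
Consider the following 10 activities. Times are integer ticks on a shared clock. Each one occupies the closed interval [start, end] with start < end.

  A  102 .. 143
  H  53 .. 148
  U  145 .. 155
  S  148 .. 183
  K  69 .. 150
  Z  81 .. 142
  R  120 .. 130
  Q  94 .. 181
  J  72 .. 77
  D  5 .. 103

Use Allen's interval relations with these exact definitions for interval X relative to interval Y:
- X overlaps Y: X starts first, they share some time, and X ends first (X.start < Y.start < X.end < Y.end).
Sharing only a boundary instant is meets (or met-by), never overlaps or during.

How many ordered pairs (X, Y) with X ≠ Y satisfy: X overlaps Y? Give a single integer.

15

Checking all 90 ordered pairs for relation 'overlaps'; matching pairs in alphabetical order:
(D, A): D overlaps A ✓
(D, H): D overlaps H ✓
(D, K): D overlaps K ✓
(D, Q): D overlaps Q ✓
(D, Z): D overlaps Z ✓
(H, K): H overlaps K ✓
(H, Q): H overlaps Q ✓
(H, U): H overlaps U ✓
(K, Q): K overlaps Q ✓
(K, S): K overlaps S ✓
(K, U): K overlaps U ✓
(Q, S): Q overlaps S ✓
(U, S): U overlaps S ✓
(Z, A): Z overlaps A ✓
(Z, Q): Z overlaps Q ✓
Count: 15.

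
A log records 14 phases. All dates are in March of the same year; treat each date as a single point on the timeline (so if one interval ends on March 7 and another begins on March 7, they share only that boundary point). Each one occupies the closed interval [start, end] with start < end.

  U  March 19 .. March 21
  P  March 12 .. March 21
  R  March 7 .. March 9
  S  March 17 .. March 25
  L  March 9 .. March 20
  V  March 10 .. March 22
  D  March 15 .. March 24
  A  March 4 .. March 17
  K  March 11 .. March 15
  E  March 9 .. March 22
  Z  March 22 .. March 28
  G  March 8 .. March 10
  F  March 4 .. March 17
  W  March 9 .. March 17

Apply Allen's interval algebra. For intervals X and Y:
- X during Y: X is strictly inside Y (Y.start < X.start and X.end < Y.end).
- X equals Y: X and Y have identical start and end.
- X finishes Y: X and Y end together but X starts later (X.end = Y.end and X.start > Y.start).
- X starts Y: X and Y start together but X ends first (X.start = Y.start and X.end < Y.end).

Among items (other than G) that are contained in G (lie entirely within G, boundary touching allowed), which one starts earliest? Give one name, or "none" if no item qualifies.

none

Target G = [March 8, March 10].
A [March 4, March 17] → contains → excluded.
D [March 15, March 24] → after → excluded.
E [March 9, March 22] → overlapped-by → excluded.
F [March 4, March 17] → contains → excluded.
K [March 11, March 15] → after → excluded.
L [March 9, March 20] → overlapped-by → excluded.
P [March 12, March 21] → after → excluded.
R [March 7, March 9] → overlaps → excluded.
S [March 17, March 25] → after → excluded.
U [March 19, March 21] → after → excluded.
V [March 10, March 22] → met-by → excluded.
W [March 9, March 17] → overlapped-by → excluded.
Z [March 22, March 28] → after → excluded.
No candidates → none.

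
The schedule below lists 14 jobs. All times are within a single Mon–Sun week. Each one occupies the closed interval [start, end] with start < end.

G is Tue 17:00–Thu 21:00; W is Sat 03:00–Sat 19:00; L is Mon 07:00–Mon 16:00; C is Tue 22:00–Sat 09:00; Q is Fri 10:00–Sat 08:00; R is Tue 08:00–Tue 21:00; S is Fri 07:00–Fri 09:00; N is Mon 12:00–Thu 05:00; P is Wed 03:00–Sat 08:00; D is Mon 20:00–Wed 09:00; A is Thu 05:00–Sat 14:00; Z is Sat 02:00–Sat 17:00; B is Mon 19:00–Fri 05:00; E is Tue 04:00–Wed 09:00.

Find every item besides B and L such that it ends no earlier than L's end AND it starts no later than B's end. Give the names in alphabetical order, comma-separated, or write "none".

Conditions: its end is no earlier than L's end (X.end >= Mon 16:00) AND its start is no later than B's end (X.start <= Fri 05:00).
A: end Sat 14:00 >= Mon 16:00? ✓; start Thu 05:00 <= Fri 05:00? ✓ → yes.
C: end Sat 09:00 >= Mon 16:00? ✓; start Tue 22:00 <= Fri 05:00? ✓ → yes.
D: end Wed 09:00 >= Mon 16:00? ✓; start Mon 20:00 <= Fri 05:00? ✓ → yes.
E: end Wed 09:00 >= Mon 16:00? ✓; start Tue 04:00 <= Fri 05:00? ✓ → yes.
G: end Thu 21:00 >= Mon 16:00? ✓; start Tue 17:00 <= Fri 05:00? ✓ → yes.
N: end Thu 05:00 >= Mon 16:00? ✓; start Mon 12:00 <= Fri 05:00? ✓ → yes.
P: end Sat 08:00 >= Mon 16:00? ✓; start Wed 03:00 <= Fri 05:00? ✓ → yes.
Q: end Sat 08:00 >= Mon 16:00? ✓; start Fri 10:00 <= Fri 05:00? ✗ → no.
R: end Tue 21:00 >= Mon 16:00? ✓; start Tue 08:00 <= Fri 05:00? ✓ → yes.
S: end Fri 09:00 >= Mon 16:00? ✓; start Fri 07:00 <= Fri 05:00? ✗ → no.
W: end Sat 19:00 >= Mon 16:00? ✓; start Sat 03:00 <= Fri 05:00? ✗ → no.
Z: end Sat 17:00 >= Mon 16:00? ✓; start Sat 02:00 <= Fri 05:00? ✗ → no.
Result: A, C, D, E, G, N, P, R.

A, C, D, E, G, N, P, R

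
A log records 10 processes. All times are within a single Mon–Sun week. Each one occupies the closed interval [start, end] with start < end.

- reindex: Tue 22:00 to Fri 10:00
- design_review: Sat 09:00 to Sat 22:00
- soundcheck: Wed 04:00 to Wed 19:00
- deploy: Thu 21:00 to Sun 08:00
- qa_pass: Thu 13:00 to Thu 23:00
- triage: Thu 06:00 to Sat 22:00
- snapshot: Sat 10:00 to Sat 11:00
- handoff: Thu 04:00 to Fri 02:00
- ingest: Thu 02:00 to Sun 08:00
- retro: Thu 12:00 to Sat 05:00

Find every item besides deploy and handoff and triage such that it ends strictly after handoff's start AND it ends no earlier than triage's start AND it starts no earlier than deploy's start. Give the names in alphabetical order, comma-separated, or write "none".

Conditions: its end is strictly after handoff's start (X.end > Thu 04:00) AND its end is no earlier than triage's start (X.end >= Thu 06:00) AND its start is no earlier than deploy's start (X.start >= Thu 21:00).
design_review: end Sat 22:00 > Thu 04:00? ✓; end Sat 22:00 >= Thu 06:00? ✓; start Sat 09:00 >= Thu 21:00? ✓ → yes.
ingest: end Sun 08:00 > Thu 04:00? ✓; end Sun 08:00 >= Thu 06:00? ✓; start Thu 02:00 >= Thu 21:00? ✗ → no.
qa_pass: end Thu 23:00 > Thu 04:00? ✓; end Thu 23:00 >= Thu 06:00? ✓; start Thu 13:00 >= Thu 21:00? ✗ → no.
reindex: end Fri 10:00 > Thu 04:00? ✓; end Fri 10:00 >= Thu 06:00? ✓; start Tue 22:00 >= Thu 21:00? ✗ → no.
retro: end Sat 05:00 > Thu 04:00? ✓; end Sat 05:00 >= Thu 06:00? ✓; start Thu 12:00 >= Thu 21:00? ✗ → no.
snapshot: end Sat 11:00 > Thu 04:00? ✓; end Sat 11:00 >= Thu 06:00? ✓; start Sat 10:00 >= Thu 21:00? ✓ → yes.
soundcheck: end Wed 19:00 > Thu 04:00? ✗; end Wed 19:00 >= Thu 06:00? ✗; start Wed 04:00 >= Thu 21:00? ✗ → no.
Result: design_review, snapshot.

design_review, snapshot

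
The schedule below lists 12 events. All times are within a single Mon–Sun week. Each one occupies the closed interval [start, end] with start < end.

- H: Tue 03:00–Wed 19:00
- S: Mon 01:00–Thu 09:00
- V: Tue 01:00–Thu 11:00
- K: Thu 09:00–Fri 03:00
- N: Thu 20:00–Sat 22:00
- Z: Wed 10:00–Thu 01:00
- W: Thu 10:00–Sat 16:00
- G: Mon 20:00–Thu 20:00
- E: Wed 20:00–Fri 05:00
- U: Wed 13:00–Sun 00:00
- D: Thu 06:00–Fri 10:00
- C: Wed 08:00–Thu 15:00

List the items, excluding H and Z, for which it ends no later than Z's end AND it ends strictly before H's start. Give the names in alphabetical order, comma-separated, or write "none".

none

Conditions: its end is no later than Z's end (X.end <= Thu 01:00) AND its end is strictly before H's start (X.end < Tue 03:00).
C: end Thu 15:00 <= Thu 01:00? ✗; end Thu 15:00 < Tue 03:00? ✗ → no.
D: end Fri 10:00 <= Thu 01:00? ✗; end Fri 10:00 < Tue 03:00? ✗ → no.
E: end Fri 05:00 <= Thu 01:00? ✗; end Fri 05:00 < Tue 03:00? ✗ → no.
G: end Thu 20:00 <= Thu 01:00? ✗; end Thu 20:00 < Tue 03:00? ✗ → no.
K: end Fri 03:00 <= Thu 01:00? ✗; end Fri 03:00 < Tue 03:00? ✗ → no.
N: end Sat 22:00 <= Thu 01:00? ✗; end Sat 22:00 < Tue 03:00? ✗ → no.
S: end Thu 09:00 <= Thu 01:00? ✗; end Thu 09:00 < Tue 03:00? ✗ → no.
U: end Sun 00:00 <= Thu 01:00? ✗; end Sun 00:00 < Tue 03:00? ✗ → no.
V: end Thu 11:00 <= Thu 01:00? ✗; end Thu 11:00 < Tue 03:00? ✗ → no.
W: end Sat 16:00 <= Thu 01:00? ✗; end Sat 16:00 < Tue 03:00? ✗ → no.
Result: none.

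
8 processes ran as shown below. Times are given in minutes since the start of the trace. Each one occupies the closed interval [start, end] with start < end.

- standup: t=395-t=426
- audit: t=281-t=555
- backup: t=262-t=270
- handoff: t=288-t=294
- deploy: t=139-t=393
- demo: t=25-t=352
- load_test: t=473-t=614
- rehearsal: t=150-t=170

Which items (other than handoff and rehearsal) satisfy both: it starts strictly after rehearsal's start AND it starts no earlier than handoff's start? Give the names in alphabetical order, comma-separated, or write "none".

load_test, standup

Conditions: its start is strictly after rehearsal's start (X.start > t=150) AND its start is no earlier than handoff's start (X.start >= t=288).
audit: start t=281 > t=150? ✓; start t=281 >= t=288? ✗ → no.
backup: start t=262 > t=150? ✓; start t=262 >= t=288? ✗ → no.
demo: start t=25 > t=150? ✗; start t=25 >= t=288? ✗ → no.
deploy: start t=139 > t=150? ✗; start t=139 >= t=288? ✗ → no.
load_test: start t=473 > t=150? ✓; start t=473 >= t=288? ✓ → yes.
standup: start t=395 > t=150? ✓; start t=395 >= t=288? ✓ → yes.
Result: load_test, standup.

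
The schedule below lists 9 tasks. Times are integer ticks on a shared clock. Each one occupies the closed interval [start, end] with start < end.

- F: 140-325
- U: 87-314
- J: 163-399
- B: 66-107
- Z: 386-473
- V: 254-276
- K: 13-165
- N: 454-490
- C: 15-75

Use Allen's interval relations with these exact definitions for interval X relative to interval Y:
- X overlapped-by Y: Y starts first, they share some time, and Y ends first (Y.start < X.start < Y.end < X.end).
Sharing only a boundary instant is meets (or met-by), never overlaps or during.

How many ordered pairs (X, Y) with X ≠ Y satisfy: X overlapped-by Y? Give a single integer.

10

Checking all 72 ordered pairs for relation 'overlapped-by'; matching pairs in alphabetical order:
(B, C): B overlapped-by C ✓
(F, K): F overlapped-by K ✓
(F, U): F overlapped-by U ✓
(J, F): J overlapped-by F ✓
(J, K): J overlapped-by K ✓
(J, U): J overlapped-by U ✓
(N, Z): N overlapped-by Z ✓
(U, B): U overlapped-by B ✓
(U, K): U overlapped-by K ✓
(Z, J): Z overlapped-by J ✓
Count: 10.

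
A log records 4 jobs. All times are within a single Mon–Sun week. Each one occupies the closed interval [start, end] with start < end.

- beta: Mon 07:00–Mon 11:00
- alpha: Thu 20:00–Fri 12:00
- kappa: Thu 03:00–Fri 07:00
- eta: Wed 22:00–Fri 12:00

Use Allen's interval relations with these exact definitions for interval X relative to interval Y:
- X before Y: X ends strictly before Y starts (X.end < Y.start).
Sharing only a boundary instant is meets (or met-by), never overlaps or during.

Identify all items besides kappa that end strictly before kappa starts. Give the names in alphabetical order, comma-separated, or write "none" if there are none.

beta

Target kappa = [Thu 03:00, Fri 07:00].
alpha [Thu 20:00, Fri 12:00] → overlapped-by → no.
beta [Mon 07:00, Mon 11:00] → before → yes.
eta [Wed 22:00, Fri 12:00] → contains → no.
Result: beta.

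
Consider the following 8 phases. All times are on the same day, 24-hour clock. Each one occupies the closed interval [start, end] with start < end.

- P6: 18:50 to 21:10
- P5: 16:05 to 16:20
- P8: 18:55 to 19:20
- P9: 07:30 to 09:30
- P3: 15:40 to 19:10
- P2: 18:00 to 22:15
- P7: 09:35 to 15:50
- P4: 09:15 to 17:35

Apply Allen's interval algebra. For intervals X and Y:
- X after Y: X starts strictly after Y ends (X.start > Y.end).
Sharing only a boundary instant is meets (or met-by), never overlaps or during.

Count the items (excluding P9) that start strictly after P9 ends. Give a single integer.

Target P9 = [07:30, 09:30].
P2 [18:00, 22:15] → after → counts.
P3 [15:40, 19:10] → after → counts.
P4 [09:15, 17:35] → overlapped-by → no.
P5 [16:05, 16:20] → after → counts.
P6 [18:50, 21:10] → after → counts.
P7 [09:35, 15:50] → after → counts.
P8 [18:55, 19:20] → after → counts.
Total: 6.

6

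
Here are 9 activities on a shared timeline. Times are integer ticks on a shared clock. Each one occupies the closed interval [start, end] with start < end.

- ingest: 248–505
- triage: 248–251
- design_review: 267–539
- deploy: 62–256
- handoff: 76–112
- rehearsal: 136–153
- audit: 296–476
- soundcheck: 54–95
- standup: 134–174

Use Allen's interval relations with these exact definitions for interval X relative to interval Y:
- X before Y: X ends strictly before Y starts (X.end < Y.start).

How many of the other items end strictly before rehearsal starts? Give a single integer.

Target rehearsal = [136, 153].
audit [296, 476] → after → no.
deploy [62, 256] → contains → no.
design_review [267, 539] → after → no.
handoff [76, 112] → before → counts.
ingest [248, 505] → after → no.
soundcheck [54, 95] → before → counts.
standup [134, 174] → contains → no.
triage [248, 251] → after → no.
Total: 2.

2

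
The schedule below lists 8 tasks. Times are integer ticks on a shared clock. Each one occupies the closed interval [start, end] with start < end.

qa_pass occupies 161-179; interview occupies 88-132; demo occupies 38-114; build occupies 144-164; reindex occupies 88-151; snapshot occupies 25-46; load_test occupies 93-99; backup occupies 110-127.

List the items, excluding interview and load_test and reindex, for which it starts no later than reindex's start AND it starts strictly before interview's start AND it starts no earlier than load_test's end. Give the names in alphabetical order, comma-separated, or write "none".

none

Conditions: its start is no later than reindex's start (X.start <= 88) AND its start is strictly before interview's start (X.start < 88) AND its start is no earlier than load_test's end (X.start >= 99).
backup: start 110 <= 88? ✗; start 110 < 88? ✗; start 110 >= 99? ✓ → no.
build: start 144 <= 88? ✗; start 144 < 88? ✗; start 144 >= 99? ✓ → no.
demo: start 38 <= 88? ✓; start 38 < 88? ✓; start 38 >= 99? ✗ → no.
qa_pass: start 161 <= 88? ✗; start 161 < 88? ✗; start 161 >= 99? ✓ → no.
snapshot: start 25 <= 88? ✓; start 25 < 88? ✓; start 25 >= 99? ✗ → no.
Result: none.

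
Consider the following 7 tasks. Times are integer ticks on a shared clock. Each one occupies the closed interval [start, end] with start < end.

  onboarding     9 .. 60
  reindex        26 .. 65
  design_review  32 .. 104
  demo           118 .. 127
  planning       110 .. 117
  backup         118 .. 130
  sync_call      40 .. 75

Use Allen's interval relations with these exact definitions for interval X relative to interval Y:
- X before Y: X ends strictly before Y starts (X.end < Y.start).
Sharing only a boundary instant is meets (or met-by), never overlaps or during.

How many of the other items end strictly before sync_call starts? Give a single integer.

Target sync_call = [40, 75].
backup [118, 130] → after → no.
demo [118, 127] → after → no.
design_review [32, 104] → contains → no.
onboarding [9, 60] → overlaps → no.
planning [110, 117] → after → no.
reindex [26, 65] → overlaps → no.
Total: 0.

0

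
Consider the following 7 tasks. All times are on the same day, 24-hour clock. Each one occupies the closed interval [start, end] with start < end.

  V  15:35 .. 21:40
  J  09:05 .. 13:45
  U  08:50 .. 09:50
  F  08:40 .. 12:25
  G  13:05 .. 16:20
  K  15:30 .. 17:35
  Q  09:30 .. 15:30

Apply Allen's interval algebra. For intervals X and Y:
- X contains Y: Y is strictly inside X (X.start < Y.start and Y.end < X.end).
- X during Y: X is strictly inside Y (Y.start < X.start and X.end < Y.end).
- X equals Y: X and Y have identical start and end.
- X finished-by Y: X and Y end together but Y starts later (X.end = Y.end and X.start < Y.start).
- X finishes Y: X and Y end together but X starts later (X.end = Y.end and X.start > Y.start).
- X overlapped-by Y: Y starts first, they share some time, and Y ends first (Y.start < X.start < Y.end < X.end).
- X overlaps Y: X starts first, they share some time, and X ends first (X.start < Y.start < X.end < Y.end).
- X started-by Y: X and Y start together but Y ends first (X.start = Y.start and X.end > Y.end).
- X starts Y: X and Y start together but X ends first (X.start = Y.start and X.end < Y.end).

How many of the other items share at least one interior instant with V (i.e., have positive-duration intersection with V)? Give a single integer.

2

Target V = [15:35, 21:40].
F [08:40, 12:25] → before → no.
G [13:05, 16:20] → overlaps → counts.
J [09:05, 13:45] → before → no.
K [15:30, 17:35] → overlaps → counts.
Q [09:30, 15:30] → before → no.
U [08:50, 09:50] → before → no.
Total: 2.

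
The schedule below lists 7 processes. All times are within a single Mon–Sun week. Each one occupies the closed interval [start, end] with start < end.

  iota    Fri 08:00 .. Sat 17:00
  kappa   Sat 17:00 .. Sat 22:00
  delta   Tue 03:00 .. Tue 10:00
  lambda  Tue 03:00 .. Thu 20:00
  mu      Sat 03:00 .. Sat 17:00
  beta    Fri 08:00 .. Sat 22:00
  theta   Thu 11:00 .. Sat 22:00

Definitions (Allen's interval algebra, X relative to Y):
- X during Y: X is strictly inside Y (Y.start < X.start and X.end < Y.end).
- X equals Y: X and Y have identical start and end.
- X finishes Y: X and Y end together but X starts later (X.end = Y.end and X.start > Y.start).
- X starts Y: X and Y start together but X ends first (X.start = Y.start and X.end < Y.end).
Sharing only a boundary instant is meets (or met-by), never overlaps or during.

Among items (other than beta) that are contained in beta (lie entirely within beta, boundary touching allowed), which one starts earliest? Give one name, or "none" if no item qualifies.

Target beta = [Fri 08:00, Sat 22:00].
delta [Tue 03:00, Tue 10:00] → before → excluded.
iota [Fri 08:00, Sat 17:00] → starts → candidate.
kappa [Sat 17:00, Sat 22:00] → finishes → candidate.
lambda [Tue 03:00, Thu 20:00] → before → excluded.
mu [Sat 03:00, Sat 17:00] → during → candidate.
theta [Thu 11:00, Sat 22:00] → finished-by → excluded.
Among candidates, earliest start is Fri 08:00 → iota.

iota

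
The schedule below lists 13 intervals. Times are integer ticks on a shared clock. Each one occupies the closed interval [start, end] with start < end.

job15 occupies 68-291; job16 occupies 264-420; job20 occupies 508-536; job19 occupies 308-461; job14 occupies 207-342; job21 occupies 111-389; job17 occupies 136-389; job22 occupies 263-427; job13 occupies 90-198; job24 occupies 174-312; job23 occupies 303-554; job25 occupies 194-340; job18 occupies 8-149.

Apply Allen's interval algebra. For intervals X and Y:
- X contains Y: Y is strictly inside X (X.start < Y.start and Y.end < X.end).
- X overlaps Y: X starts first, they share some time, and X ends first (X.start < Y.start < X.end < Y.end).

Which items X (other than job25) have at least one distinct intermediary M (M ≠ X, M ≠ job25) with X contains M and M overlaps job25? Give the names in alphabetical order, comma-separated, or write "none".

job15, job17, job21

Target job25 = [194, 340].
Intermediaries M with M overlaps job25: job13, job15, job24.
Via job13 — items with X contains job13: job15.
Via job15 — items with X contains job15: none.
Via job24 — items with X contains job24: job17, job21.
Union: job15, job17, job21.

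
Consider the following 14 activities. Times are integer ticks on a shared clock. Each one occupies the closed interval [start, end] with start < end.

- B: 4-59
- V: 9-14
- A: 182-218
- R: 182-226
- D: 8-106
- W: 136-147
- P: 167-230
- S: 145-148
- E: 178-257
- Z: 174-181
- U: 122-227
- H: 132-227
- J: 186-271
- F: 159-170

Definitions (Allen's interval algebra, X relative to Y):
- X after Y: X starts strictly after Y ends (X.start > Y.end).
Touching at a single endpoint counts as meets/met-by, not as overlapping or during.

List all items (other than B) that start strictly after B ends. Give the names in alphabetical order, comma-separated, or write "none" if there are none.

Target B = [4, 59].
A [182, 218] → after → yes.
D [8, 106] → overlapped-by → no.
E [178, 257] → after → yes.
F [159, 170] → after → yes.
H [132, 227] → after → yes.
J [186, 271] → after → yes.
P [167, 230] → after → yes.
R [182, 226] → after → yes.
S [145, 148] → after → yes.
U [122, 227] → after → yes.
V [9, 14] → during → no.
W [136, 147] → after → yes.
Z [174, 181] → after → yes.
Result: A, E, F, H, J, P, R, S, U, W, Z.

A, E, F, H, J, P, R, S, U, W, Z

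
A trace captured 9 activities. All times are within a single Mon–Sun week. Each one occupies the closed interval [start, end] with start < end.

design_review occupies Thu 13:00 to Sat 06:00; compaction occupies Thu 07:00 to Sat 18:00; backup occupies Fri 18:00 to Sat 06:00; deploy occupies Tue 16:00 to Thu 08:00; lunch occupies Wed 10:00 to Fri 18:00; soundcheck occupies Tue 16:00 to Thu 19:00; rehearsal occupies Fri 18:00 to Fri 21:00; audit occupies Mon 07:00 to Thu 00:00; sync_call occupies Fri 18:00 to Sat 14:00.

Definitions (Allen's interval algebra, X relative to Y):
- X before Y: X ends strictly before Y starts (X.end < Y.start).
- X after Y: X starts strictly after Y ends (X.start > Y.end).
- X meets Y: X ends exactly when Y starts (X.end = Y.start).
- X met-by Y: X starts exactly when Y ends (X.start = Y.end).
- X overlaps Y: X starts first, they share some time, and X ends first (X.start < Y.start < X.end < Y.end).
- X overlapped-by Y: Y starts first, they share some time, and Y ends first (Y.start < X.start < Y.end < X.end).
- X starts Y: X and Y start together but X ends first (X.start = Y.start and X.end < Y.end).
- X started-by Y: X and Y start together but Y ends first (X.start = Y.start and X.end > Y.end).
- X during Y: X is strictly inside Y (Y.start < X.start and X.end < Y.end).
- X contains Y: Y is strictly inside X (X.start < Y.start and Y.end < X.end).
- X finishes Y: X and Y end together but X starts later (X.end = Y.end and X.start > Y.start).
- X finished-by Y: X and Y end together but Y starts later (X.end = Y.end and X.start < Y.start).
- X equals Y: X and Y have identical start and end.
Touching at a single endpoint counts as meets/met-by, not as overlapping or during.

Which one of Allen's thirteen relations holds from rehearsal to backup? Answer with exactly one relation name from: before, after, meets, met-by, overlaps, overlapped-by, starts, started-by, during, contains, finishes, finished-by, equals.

starts

rehearsal = [Fri 18:00, Fri 21:00]; backup = [Fri 18:00, Sat 06:00].
Compare endpoints: rehearsal.start = backup.start, rehearsal.start < backup.end, rehearsal.end > backup.start, rehearsal.end < backup.end.
That pattern is 'starts'.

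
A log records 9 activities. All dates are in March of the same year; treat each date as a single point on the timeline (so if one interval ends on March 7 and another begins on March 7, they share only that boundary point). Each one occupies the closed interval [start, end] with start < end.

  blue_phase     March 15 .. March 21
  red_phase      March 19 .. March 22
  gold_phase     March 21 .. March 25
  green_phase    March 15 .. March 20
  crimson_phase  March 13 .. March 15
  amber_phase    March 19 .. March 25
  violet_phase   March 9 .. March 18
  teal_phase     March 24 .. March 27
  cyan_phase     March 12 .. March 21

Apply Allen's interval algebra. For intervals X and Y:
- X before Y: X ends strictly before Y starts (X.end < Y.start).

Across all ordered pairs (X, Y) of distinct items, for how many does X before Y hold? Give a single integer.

Checking all 72 ordered pairs for relation 'before'; matching pairs in alphabetical order:
(blue_phase, teal_phase): blue_phase before teal_phase ✓
(crimson_phase, amber_phase): crimson_phase before amber_phase ✓
(crimson_phase, gold_phase): crimson_phase before gold_phase ✓
(crimson_phase, red_phase): crimson_phase before red_phase ✓
(crimson_phase, teal_phase): crimson_phase before teal_phase ✓
(cyan_phase, teal_phase): cyan_phase before teal_phase ✓
(green_phase, gold_phase): green_phase before gold_phase ✓
(green_phase, teal_phase): green_phase before teal_phase ✓
(red_phase, teal_phase): red_phase before teal_phase ✓
(violet_phase, amber_phase): violet_phase before amber_phase ✓
(violet_phase, gold_phase): violet_phase before gold_phase ✓
(violet_phase, red_phase): violet_phase before red_phase ✓
(violet_phase, teal_phase): violet_phase before teal_phase ✓
Count: 13.

13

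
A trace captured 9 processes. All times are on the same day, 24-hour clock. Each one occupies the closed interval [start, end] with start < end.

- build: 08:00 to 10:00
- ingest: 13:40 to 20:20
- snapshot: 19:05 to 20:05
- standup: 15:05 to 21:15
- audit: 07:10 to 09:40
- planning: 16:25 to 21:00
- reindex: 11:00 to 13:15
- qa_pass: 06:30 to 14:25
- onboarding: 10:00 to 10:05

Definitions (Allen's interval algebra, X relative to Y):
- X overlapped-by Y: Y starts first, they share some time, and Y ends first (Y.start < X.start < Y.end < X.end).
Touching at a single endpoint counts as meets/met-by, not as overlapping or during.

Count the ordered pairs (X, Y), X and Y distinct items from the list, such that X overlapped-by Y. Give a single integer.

4

Checking all 72 ordered pairs for relation 'overlapped-by'; matching pairs in alphabetical order:
(build, audit): build overlapped-by audit ✓
(ingest, qa_pass): ingest overlapped-by qa_pass ✓
(planning, ingest): planning overlapped-by ingest ✓
(standup, ingest): standup overlapped-by ingest ✓
Count: 4.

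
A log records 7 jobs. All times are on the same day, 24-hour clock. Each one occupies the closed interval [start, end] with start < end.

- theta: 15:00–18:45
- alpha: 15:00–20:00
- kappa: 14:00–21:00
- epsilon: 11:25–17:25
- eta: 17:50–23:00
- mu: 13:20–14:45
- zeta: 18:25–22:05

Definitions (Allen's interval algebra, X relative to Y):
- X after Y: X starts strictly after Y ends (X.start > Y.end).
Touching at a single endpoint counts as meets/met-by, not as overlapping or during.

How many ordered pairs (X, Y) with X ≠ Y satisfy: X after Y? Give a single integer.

6

Checking all 42 ordered pairs for relation 'after'; matching pairs in alphabetical order:
(alpha, mu): alpha after mu ✓
(eta, epsilon): eta after epsilon ✓
(eta, mu): eta after mu ✓
(theta, mu): theta after mu ✓
(zeta, epsilon): zeta after epsilon ✓
(zeta, mu): zeta after mu ✓
Count: 6.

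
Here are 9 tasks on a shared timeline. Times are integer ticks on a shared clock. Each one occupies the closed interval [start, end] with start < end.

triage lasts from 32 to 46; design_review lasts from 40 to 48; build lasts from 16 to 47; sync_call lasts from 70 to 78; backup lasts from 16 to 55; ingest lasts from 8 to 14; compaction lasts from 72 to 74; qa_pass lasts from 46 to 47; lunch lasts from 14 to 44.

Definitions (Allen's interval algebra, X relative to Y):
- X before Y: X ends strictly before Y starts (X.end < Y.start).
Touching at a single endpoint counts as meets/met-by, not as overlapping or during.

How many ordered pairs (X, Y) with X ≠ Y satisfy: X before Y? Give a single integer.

20

Checking all 72 ordered pairs for relation 'before'; matching pairs in alphabetical order:
(backup, compaction): backup before compaction ✓
(backup, sync_call): backup before sync_call ✓
(build, compaction): build before compaction ✓
(build, sync_call): build before sync_call ✓
(design_review, compaction): design_review before compaction ✓
(design_review, sync_call): design_review before sync_call ✓
(ingest, backup): ingest before backup ✓
(ingest, build): ingest before build ✓
(ingest, compaction): ingest before compaction ✓
(ingest, design_review): ingest before design_review ✓
(ingest, qa_pass): ingest before qa_pass ✓
(ingest, sync_call): ingest before sync_call ✓
(ingest, triage): ingest before triage ✓
(lunch, compaction): lunch before compaction ✓
(lunch, qa_pass): lunch before qa_pass ✓
(lunch, sync_call): lunch before sync_call ✓
(qa_pass, compaction): qa_pass before compaction ✓
(qa_pass, sync_call): qa_pass before sync_call ✓
(triage, compaction): triage before compaction ✓
(triage, sync_call): triage before sync_call ✓
Count: 20.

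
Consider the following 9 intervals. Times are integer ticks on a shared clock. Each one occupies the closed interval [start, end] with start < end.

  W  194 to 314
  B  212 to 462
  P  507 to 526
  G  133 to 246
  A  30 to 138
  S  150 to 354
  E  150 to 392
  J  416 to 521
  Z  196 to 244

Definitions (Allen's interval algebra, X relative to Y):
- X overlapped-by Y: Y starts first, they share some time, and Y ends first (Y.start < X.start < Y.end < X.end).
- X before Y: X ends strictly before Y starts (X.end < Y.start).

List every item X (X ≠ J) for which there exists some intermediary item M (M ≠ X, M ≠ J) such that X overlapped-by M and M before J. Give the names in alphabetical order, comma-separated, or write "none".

B, E, G, S, W

Target J = [416, 521].
Intermediaries M with M before J: A, E, G, S, W, Z.
Via A — items with X overlapped-by A: G.
Via E — items with X overlapped-by E: B.
Via G — items with X overlapped-by G: B, E, S, W.
Via S — items with X overlapped-by S: B.
Via W — items with X overlapped-by W: B.
Via Z — items with X overlapped-by Z: B.
Union: B, E, G, S, W.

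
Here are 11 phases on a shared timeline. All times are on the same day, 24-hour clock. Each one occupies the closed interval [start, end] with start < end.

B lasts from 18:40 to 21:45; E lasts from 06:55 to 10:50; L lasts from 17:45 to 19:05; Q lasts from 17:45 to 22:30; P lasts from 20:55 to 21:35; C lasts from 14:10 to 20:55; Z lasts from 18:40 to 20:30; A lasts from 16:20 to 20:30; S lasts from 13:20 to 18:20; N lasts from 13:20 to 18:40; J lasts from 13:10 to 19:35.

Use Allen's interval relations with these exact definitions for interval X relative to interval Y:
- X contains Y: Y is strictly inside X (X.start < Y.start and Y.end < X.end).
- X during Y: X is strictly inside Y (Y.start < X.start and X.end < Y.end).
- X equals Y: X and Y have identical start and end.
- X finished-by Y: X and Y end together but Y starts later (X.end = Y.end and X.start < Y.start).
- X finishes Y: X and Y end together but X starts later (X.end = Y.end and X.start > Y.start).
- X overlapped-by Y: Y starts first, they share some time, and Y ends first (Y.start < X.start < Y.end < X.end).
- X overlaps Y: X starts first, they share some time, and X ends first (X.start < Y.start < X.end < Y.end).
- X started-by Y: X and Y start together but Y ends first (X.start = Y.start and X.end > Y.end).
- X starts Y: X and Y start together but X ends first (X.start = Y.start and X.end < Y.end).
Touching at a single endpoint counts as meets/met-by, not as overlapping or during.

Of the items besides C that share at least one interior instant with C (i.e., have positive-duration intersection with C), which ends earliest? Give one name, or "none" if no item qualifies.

Target C = [14:10, 20:55].
A [16:20, 20:30] → during → candidate.
B [18:40, 21:45] → overlapped-by → candidate.
E [06:55, 10:50] → before → excluded.
J [13:10, 19:35] → overlaps → candidate.
L [17:45, 19:05] → during → candidate.
N [13:20, 18:40] → overlaps → candidate.
P [20:55, 21:35] → met-by → excluded.
Q [17:45, 22:30] → overlapped-by → candidate.
S [13:20, 18:20] → overlaps → candidate.
Z [18:40, 20:30] → during → candidate.
Among candidates, earliest end is 18:20 → S.

S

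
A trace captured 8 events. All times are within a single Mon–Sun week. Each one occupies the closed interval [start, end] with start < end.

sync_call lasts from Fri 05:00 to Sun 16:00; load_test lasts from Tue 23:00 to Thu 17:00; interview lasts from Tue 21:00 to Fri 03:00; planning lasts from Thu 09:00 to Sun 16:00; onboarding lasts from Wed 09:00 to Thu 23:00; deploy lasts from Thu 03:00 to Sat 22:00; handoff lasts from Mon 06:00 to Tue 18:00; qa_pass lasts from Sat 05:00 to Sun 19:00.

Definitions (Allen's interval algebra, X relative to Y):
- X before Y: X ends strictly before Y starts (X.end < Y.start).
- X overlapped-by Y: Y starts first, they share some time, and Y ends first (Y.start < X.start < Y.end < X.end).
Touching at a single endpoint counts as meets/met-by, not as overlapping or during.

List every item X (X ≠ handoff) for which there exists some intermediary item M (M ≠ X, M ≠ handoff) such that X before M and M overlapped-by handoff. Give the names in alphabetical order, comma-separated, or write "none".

Target handoff = [Mon 06:00, Tue 18:00].
Intermediaries M with M overlapped-by handoff: none.
Union: none.

none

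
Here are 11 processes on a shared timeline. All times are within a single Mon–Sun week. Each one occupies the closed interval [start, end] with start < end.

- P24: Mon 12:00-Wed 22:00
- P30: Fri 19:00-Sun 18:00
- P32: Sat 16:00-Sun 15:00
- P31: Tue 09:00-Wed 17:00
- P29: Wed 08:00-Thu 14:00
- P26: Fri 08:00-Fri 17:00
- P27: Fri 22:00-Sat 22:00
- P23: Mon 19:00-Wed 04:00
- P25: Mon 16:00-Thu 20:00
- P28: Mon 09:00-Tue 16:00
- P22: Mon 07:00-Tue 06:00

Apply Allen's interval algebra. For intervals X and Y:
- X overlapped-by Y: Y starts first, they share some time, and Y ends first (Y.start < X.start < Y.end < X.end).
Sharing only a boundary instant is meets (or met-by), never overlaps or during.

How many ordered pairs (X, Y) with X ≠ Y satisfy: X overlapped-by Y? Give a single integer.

13

Checking all 110 ordered pairs for relation 'overlapped-by'; matching pairs in alphabetical order:
(P23, P22): P23 overlapped-by P22 ✓
(P23, P28): P23 overlapped-by P28 ✓
(P24, P22): P24 overlapped-by P22 ✓
(P24, P28): P24 overlapped-by P28 ✓
(P25, P22): P25 overlapped-by P22 ✓
(P25, P24): P25 overlapped-by P24 ✓
(P25, P28): P25 overlapped-by P28 ✓
(P28, P22): P28 overlapped-by P22 ✓
(P29, P24): P29 overlapped-by P24 ✓
(P29, P31): P29 overlapped-by P31 ✓
(P31, P23): P31 overlapped-by P23 ✓
(P31, P28): P31 overlapped-by P28 ✓
(P32, P27): P32 overlapped-by P27 ✓
Count: 13.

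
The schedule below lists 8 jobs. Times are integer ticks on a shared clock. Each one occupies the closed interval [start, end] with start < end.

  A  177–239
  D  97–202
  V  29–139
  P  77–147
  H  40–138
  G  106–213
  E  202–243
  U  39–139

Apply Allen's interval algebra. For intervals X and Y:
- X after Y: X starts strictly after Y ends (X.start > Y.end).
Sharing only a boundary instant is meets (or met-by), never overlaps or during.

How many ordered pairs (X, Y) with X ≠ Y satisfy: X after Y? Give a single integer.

Checking all 56 ordered pairs for relation 'after'; matching pairs in alphabetical order:
(A, H): A after H ✓
(A, P): A after P ✓
(A, U): A after U ✓
(A, V): A after V ✓
(E, H): E after H ✓
(E, P): E after P ✓
(E, U): E after U ✓
(E, V): E after V ✓
Count: 8.

8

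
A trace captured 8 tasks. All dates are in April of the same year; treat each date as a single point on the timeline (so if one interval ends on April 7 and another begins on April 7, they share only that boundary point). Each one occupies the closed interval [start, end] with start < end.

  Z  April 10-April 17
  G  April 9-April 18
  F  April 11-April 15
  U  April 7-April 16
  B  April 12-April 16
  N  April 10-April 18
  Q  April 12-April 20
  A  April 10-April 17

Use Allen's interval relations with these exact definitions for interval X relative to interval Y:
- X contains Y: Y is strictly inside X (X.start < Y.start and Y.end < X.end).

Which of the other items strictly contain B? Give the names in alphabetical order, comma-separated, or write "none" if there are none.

Target B = [April 12, April 16].
A [April 10, April 17] → contains → yes.
F [April 11, April 15] → overlaps → no.
G [April 9, April 18] → contains → yes.
N [April 10, April 18] → contains → yes.
Q [April 12, April 20] → started-by → no.
U [April 7, April 16] → finished-by → no.
Z [April 10, April 17] → contains → yes.
Result: A, G, N, Z.

A, G, N, Z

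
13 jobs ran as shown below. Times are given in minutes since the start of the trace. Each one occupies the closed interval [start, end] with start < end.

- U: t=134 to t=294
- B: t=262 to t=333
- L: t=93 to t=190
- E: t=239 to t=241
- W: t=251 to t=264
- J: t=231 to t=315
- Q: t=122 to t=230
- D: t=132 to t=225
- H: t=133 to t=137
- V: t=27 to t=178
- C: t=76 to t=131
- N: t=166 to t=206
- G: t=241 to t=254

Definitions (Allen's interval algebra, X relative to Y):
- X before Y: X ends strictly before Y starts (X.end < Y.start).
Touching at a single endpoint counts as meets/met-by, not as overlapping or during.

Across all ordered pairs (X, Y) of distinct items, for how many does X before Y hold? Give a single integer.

Checking all 156 ordered pairs for relation 'before'; matching pairs in alphabetical order:
(C, B): C before B ✓
(C, D): C before D ✓
(C, E): C before E ✓
(C, G): C before G ✓
(C, H): C before H ✓
(C, J): C before J ✓
(C, N): C before N ✓
(C, U): C before U ✓
(C, W): C before W ✓
(D, B): D before B ✓
(D, E): D before E ✓
(D, G): D before G ✓
(D, J): D before J ✓
(D, W): D before W ✓
(E, B): E before B ✓
(E, W): E before W ✓
(G, B): G before B ✓
(H, B): H before B ✓
(H, E): H before E ✓
(H, G): H before G ✓
(H, J): H before J ✓
(H, N): H before N ✓
(H, W): H before W ✓
(L, B): L before B ✓
... plus 19 further pairs not listed.
Count: 43.

43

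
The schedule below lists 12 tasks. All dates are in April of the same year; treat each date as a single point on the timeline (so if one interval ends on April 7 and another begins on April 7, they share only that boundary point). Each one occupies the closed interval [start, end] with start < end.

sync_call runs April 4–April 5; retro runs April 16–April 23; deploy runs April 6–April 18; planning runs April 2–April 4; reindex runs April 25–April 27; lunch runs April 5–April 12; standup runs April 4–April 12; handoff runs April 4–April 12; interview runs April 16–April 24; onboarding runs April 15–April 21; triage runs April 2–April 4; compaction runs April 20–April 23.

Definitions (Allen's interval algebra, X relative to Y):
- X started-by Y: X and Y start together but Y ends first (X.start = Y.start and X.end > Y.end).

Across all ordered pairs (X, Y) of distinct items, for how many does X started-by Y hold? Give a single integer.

3

Checking all 132 ordered pairs for relation 'started-by'; matching pairs in alphabetical order:
(handoff, sync_call): handoff started-by sync_call ✓
(interview, retro): interview started-by retro ✓
(standup, sync_call): standup started-by sync_call ✓
Count: 3.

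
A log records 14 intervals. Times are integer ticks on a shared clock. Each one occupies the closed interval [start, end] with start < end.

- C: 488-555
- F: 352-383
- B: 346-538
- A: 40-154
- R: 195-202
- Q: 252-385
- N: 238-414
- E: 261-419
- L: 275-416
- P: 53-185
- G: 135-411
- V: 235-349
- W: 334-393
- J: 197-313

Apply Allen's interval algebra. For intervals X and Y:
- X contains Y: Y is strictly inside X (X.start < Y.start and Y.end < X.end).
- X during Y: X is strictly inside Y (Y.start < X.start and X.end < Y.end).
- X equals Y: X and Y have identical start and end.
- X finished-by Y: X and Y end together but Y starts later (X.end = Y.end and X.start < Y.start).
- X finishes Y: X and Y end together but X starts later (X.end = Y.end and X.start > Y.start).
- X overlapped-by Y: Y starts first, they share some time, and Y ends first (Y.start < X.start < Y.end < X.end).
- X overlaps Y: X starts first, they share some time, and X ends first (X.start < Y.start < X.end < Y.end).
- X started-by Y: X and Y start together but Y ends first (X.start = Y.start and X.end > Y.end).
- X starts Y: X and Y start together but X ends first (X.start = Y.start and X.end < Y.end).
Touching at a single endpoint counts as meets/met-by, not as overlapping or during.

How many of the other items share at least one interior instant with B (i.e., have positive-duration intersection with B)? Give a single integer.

Target B = [346, 538].
A [40, 154] → before → no.
C [488, 555] → overlapped-by → counts.
E [261, 419] → overlaps → counts.
F [352, 383] → during → counts.
G [135, 411] → overlaps → counts.
J [197, 313] → before → no.
L [275, 416] → overlaps → counts.
N [238, 414] → overlaps → counts.
P [53, 185] → before → no.
Q [252, 385] → overlaps → counts.
R [195, 202] → before → no.
V [235, 349] → overlaps → counts.
W [334, 393] → overlaps → counts.
Total: 9.

9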